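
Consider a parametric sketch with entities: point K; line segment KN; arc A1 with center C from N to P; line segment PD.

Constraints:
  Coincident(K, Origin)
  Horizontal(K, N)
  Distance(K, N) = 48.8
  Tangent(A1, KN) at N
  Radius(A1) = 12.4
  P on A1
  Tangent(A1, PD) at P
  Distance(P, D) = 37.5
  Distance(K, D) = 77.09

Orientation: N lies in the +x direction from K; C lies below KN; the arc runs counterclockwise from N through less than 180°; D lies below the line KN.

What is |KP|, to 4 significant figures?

42.68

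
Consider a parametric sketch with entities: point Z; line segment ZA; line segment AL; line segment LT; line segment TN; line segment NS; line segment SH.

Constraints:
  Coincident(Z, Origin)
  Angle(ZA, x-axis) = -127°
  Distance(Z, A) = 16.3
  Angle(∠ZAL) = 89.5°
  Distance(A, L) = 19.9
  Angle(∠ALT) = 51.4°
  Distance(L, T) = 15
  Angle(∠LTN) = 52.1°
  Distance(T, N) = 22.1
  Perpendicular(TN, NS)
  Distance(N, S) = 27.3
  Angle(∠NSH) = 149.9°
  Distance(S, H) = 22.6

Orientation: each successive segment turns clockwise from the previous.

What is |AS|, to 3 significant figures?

35.8

Z is at the origin; ZA runs at -127.0° with length 16.3, so A = (-9.81, -13.0). ∠ZAL = 89.5° gives AL at 142° from the x-axis; with |AL| = 19.9, L = (-25.6, -0.903). ∠ALT = 51.4° gives LT at 13.9° from the x-axis; with |LT| = 15.0, T = (-11.0, 2.70). ∠LTN = 52.1° gives TN at -114° from the x-axis; with |TN| = 22.1, N = (-20.0, -17.5). TN is perpendicular to NS, so NS runs at 156°; with |NS| = 27.3, S = (-45.0, -6.39). Then |AS| = |S − A| = 35.8.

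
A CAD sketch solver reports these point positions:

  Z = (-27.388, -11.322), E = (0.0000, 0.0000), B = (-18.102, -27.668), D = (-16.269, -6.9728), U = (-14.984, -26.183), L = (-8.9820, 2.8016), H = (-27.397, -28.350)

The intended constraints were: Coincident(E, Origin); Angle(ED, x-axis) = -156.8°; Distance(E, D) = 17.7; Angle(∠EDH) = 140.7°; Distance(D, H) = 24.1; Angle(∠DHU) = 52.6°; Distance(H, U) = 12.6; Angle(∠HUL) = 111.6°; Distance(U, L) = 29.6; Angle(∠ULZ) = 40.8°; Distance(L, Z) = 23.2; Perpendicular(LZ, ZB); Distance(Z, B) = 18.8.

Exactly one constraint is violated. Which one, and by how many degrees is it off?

Perpendicular(LZ, ZB) — off by 7.90°.

E = (0.00, 0.00) ✓; ED at -156.8° ✓; |ED| = 17.70 ✓; ∠EDH = 140.7° ✓; |DH| = 24.10 ✓; ∠DHU = 52.60° ✓; |HU| = 12.60 ✓; ∠HUL = 111.6° ✓; |UL| = 29.60 ✓; ∠ULZ = 40.80° ✓; |LZ| = 23.20 ✓; ∠(LZ, ZB) = 82.10° ✗; |ZB| = 18.80 ✓.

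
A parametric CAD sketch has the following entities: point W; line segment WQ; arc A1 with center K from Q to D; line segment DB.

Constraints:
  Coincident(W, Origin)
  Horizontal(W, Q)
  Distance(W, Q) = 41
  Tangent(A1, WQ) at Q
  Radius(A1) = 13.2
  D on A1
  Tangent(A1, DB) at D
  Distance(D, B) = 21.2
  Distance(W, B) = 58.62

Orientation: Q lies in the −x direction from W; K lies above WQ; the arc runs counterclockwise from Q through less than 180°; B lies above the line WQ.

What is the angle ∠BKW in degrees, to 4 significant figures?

116.4°

W is at the origin; W and Q share the same y with |WQ| = 41.0 and Q on the −x side, so Q = (-41.00, 0.000). The tangent condition forces KQ to be normal to WQ, so K = Q + (0, 13.2) = (-41.00, 13.20). Since KD ⟂ DB (tangency), |KB| = √(13.2² + 21.2²) = 24.97 regardless of where D sits on A1. So B lies on both circle(W, 58.62) and circle(K, 24.97); the above-WQ intersection is B = (-44.73, 37.89). D is the foot of the tangent from B: D = (-30.96, 21.77).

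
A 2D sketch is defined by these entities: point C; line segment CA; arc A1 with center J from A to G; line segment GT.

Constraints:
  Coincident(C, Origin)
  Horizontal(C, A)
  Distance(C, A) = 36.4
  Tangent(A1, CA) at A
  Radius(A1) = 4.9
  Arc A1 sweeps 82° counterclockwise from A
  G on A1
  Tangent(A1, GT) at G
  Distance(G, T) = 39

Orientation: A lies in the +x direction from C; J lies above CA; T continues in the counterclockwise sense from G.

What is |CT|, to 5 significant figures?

63.357

C is at the origin; C and A share the same y with |CA| = 36.4 and A on the +x side, so A = (36.400, 0.0000). A1 meets CA tangentially, so JA is at right angles to CA, so J = A + (0, 4.9) = (36.400, 4.9000). On A1, A sits at bearing -90° from J; an 82° counterclockwise sweep puts G at bearing -8°, so G = J + 4.9·(cos -8°, sin -8°) = (41.252, 4.2181). The tangent condition forces JG to be normal to GT, so GT runs along (−sin -8°, cos -8°); with |GT| = 39.0, T = (46.680, 42.839). Then |CT| = |T − C| = 63.357.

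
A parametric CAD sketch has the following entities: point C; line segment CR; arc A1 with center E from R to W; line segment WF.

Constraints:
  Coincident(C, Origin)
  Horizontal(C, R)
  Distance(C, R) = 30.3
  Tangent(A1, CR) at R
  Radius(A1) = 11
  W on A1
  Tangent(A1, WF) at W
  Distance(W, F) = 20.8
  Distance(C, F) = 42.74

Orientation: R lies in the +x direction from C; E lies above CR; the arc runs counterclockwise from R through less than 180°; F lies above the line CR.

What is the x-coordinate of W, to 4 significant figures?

38.85

C is at the origin; C and R share the same y with |CR| = 30.3 and R on the +x side, so R = (30.30, 0.000). The tangent condition forces ER to be normal to CR, so E = R + (0, 11) = (30.30, 11.00). Since EW ⟂ WF (tangency), |EF| = √(11.0² + 20.8²) = 23.53 regardless of where W sits on A1. So F lies on both circle(C, 42.74) and circle(E, 23.53); the above-CR intersection is F = (25.78, 34.09). W is the foot of the tangent from F: W = (38.85, 17.92).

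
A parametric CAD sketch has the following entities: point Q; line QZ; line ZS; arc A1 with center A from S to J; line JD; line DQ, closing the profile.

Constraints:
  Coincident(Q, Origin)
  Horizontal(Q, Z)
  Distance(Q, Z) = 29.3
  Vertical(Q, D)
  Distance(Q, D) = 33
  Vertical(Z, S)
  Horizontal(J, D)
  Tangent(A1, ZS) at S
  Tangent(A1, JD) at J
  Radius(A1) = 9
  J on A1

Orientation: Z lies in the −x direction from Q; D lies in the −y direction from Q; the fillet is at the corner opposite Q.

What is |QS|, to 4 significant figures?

37.87

Q is at the origin; QZ is horizontal with |QZ| = 29.3 and Z on the −x side, so Z = (-29.30, 0.000). Q and D share the same x with |QD| = 33.0 and D on the −y side, so D = (0.000, -33.00). The virtual corner opposite Q is at (-29.30, -33.00). Since A1 is tangent to ZS there, AS ⟂ ZS and A1 meets JD tangentially, so AJ is at right angles to JD, with radius 9.0, so the center A sits 9.0 in from both sides at A = (-20.30, -24.00). That places the tangent points at S = (-29.30, -24.00) on ZS and J = (-20.30, -33.00) on JD. Then |QS| = |S − Q| = 37.87.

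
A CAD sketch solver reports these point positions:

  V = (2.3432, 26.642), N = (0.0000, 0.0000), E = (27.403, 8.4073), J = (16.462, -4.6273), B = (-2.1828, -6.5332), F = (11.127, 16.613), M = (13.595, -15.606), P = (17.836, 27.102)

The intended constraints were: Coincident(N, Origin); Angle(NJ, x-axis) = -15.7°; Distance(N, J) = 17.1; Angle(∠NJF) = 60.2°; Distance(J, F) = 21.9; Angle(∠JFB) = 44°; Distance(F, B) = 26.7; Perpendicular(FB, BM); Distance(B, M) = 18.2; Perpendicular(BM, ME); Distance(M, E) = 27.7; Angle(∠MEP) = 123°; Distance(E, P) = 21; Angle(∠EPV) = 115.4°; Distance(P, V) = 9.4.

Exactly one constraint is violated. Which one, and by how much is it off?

Distance(P, V) = 9.4 — off by 6.10.

N = (0.00, 0.00) ✓; NJ at -15.70° ✓; |NJ| = 17.10 ✓; ∠NJF = 60.20° ✓; |JF| = 21.90 ✓; ∠JFB = 44.00° ✓; |FB| = 26.70 ✓; ∠(FB, BM) = 90.00° ✓; |BM| = 18.20 ✓; ∠(BM, ME) = 90.00° ✓; |ME| = 27.70 ✓; ∠MEP = 123.0° ✓; |EP| = 21.00 ✓; ∠EPV = 115.4° ✓; |PV| = 15.50 ✗.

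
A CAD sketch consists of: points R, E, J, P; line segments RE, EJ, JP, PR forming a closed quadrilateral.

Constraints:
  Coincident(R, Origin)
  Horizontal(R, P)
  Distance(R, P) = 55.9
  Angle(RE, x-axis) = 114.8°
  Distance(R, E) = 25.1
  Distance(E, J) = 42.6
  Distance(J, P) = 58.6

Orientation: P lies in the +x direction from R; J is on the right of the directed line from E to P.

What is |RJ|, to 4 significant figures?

18.43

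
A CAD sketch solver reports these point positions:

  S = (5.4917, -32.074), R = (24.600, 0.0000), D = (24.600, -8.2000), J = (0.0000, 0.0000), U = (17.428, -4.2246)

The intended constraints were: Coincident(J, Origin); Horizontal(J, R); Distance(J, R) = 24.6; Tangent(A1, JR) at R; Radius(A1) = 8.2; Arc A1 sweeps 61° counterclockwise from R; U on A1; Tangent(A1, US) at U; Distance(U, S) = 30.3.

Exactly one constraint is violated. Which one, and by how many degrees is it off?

Tangent(A1, US) at U — off by 5.80°.

J = (0.00, 0.00) ✓; J.y = 0.00, R.y = 0.00 ✓; |JR| = 24.60 ✓; ∠(DR, RJ) = 90.00° ✓; |DR| = 8.200 ✓; bearing(D→U) − bearing(D→R) = 61.00° ✓; |DU| = 8.200 ✓; ∠(DU, US) = 84.20° ✗; |US| = 30.30 ✓.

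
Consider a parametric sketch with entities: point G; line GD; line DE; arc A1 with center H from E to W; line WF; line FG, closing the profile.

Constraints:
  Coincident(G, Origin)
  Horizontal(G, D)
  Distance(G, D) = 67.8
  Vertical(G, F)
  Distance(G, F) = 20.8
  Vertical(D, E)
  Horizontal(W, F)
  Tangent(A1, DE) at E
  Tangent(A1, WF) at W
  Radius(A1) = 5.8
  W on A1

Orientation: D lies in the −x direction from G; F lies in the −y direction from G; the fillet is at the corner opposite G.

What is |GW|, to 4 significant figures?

65.40

G is at the origin; GD is horizontal with |GD| = 67.8 and D on the −x side, so D = (-67.80, 0.000). GF is vertical with |GF| = 20.8 and F on the −y side, so F = (0.000, -20.80). The virtual corner opposite G is at (-67.80, -20.80). Tangency of A1 to DE means the radius HE is perpendicular to DE and tangency of A1 to WF means the radius HW is perpendicular to WF, with radius 5.8, so the center H sits 5.8 in from both sides at H = (-62.00, -15.00). That places the tangent points at E = (-67.80, -15.00) on DE and W = (-62.00, -20.80) on WF. Then |GW| = |W − G| = 65.40.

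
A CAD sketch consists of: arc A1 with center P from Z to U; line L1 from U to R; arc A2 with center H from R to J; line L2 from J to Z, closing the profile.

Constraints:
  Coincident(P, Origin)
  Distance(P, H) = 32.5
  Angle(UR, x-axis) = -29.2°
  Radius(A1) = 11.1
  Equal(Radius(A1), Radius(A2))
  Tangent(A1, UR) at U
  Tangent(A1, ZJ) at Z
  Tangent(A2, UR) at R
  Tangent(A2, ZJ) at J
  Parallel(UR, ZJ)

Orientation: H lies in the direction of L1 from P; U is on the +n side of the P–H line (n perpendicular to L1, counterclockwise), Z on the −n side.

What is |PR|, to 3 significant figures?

34.3

The slot axis is L1's direction at -29.2°, so u = (cos -29.2°, sin -29.2°) = (0.873, -0.488) and n = (−sin -29.2°, cos -29.2°) = (0.488, 0.873). P is at the origin and H lies 32.5 along u from P, so H = 32.5·u = (28.4, -15.9). Tangency of A1 to both parallel lines with radius 11.1 puts U and Z at P ± 11.1·n: U = (5.42, 9.69), Z = (-5.42, -9.69). Equal radii place R and J the same way about H: R = H + 11.1·n = (33.8, -6.17), J = H − 11.1·n = (23.0, -25.5). Then |PR| = |R − P| = 34.3.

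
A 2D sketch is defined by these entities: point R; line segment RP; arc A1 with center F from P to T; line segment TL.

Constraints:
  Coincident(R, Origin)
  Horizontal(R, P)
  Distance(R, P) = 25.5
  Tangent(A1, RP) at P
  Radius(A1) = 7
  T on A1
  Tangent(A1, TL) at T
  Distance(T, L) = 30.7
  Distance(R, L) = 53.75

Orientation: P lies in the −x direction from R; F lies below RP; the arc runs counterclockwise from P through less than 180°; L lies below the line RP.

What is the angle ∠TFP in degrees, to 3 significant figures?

72.2°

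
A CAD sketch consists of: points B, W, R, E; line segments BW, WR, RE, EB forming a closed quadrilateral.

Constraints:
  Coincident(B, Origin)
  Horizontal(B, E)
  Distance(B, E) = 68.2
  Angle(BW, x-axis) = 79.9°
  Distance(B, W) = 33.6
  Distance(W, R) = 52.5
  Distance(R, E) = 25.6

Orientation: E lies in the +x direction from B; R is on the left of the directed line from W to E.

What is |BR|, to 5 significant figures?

61.983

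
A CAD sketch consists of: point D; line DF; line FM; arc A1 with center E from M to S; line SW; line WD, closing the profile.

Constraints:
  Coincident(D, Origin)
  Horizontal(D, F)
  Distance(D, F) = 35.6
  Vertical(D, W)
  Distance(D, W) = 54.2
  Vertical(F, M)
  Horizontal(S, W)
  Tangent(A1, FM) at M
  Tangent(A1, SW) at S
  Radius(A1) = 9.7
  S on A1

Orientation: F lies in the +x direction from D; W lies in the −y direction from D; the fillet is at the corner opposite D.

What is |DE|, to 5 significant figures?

51.488

D is at the origin; D and F share the same y with |DF| = 35.6 and F on the +x side, so F = (35.600, 0.0000). D and W share the same x with |DW| = 54.2 and W on the −y side, so W = (0.0000, -54.200). The virtual corner opposite D is at (35.600, -54.200). Tangency of A1 to FM means the radius EM is perpendicular to FM and since A1 is tangent to SW there, ES ⟂ SW, with radius 9.7, so the center E sits 9.7 in from both sides at E = (25.900, -44.500). Then |DE| = |E − D| = 51.488.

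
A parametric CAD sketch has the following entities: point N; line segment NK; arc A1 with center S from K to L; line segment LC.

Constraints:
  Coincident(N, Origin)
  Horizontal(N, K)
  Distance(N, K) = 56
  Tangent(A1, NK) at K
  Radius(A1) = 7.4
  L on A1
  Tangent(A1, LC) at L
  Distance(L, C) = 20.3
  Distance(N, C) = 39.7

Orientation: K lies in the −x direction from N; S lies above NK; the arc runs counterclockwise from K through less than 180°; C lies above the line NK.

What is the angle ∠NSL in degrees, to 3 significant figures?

38.5°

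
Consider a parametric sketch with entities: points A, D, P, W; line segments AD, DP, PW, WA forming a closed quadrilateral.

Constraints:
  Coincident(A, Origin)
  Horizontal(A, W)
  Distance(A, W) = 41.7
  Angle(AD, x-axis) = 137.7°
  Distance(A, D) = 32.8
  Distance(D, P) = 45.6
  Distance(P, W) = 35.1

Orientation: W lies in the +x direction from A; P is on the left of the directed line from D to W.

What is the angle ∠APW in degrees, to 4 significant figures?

72.79°

Checks: |DP| = 45.60 ✓; |PW| = 35.10 ✓.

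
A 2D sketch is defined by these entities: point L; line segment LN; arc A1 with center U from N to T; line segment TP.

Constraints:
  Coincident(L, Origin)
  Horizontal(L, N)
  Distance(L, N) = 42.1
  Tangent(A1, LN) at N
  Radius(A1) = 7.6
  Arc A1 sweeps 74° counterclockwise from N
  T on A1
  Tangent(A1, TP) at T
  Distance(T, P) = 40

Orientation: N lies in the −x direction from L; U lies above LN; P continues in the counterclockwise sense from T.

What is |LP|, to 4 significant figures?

49.97

L is at the origin; L and N share the same y with |LN| = 42.1 and N on the −x side, so N = (-42.10, 0.000). Since A1 is tangent to LN there, UN ⟂ LN, so U = N + (0, 7.6) = (-42.10, 7.600). On A1, N sits at bearing -90° from U; a 74° counterclockwise sweep puts T at bearing -16°, so T = U + 7.6·(cos -16°, sin -16°) = (-34.79, 5.505). A1 meets TP tangentially, so UT is at right angles to TP, so TP runs along (−sin -16°, cos -16°); with |TP| = 40.0, P = (-23.77, 43.96). Then |LP| = |P − L| = 49.97.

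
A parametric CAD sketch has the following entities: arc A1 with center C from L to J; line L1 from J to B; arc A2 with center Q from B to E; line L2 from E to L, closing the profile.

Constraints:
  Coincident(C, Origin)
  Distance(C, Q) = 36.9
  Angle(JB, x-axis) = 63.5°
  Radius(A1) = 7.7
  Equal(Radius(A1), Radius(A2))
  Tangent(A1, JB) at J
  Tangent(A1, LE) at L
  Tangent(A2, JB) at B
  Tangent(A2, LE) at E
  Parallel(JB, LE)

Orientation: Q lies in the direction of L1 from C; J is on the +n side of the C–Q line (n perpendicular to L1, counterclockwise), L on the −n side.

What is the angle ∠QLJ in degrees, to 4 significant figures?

78.21°

The slot axis is L1's direction at 63.5°, so u = (cos 63.5°, sin 63.5°) = (0.4462, 0.8949) and n = (−sin 63.5°, cos 63.5°) = (-0.8949, 0.4462). C is at the origin and Q lies 36.9 along u from C, so Q = 36.9·u = (16.46, 33.02). Tangency of A1 to both parallel lines with radius 7.7 puts J and L at C ± 7.7·n: J = (-6.891, 3.436), L = (6.891, -3.436). Then cos ∠QLJ = LQ·LJ / (|LQ||LJ|), giving 78.21°.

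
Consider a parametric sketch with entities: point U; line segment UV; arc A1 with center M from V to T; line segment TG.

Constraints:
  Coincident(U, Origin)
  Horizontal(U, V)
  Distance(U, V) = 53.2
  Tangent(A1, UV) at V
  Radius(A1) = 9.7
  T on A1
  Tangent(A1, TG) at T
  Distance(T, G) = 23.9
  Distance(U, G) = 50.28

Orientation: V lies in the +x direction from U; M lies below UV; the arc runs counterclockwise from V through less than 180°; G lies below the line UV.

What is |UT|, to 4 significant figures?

44.38

Checks: ∠(MV, VU) = 90.00° ✓; |MT| = 9.700 ✓; ∠(MT, TG) = 90.00° ✓; |TG| = 23.90 ✓; |UG| = 50.28 ✓.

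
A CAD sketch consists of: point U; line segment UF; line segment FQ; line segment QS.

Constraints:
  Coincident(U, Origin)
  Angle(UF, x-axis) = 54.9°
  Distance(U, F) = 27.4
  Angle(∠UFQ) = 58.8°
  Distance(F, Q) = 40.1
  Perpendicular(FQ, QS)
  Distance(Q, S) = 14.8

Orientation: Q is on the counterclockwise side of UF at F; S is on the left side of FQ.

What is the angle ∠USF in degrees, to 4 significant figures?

38.70°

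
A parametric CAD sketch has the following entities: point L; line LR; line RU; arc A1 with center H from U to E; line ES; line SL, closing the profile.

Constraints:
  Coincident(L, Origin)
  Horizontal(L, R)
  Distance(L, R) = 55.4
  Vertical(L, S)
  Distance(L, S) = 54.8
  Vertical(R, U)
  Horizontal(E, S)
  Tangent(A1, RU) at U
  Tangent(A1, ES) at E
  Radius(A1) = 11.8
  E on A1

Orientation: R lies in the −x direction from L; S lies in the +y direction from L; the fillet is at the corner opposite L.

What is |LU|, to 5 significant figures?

70.130

L is at the origin; L and R share the same y with |LR| = 55.4 and R on the −x side, so R = (-55.400, 0.0000). LS is vertical with |LS| = 54.8 and S on the +y side, so S = (0.0000, 54.800). The virtual corner opposite L is at (-55.400, 54.800). A1 meets RU tangentially, so HU is at right angles to RU and the tangent condition forces HE to be normal to ES, with radius 11.8, so the center H sits 11.8 in from both sides at H = (-43.600, 43.000). That places the tangent points at U = (-55.400, 43.000) on RU and E = (-43.600, 54.800) on ES. Then |LU| = |U − L| = 70.130.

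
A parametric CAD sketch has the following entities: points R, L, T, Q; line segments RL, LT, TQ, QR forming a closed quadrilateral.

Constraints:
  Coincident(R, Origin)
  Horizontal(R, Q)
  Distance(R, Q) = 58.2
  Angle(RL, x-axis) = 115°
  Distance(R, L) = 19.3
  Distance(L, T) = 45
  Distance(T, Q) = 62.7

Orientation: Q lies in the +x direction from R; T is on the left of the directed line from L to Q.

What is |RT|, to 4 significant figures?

55.52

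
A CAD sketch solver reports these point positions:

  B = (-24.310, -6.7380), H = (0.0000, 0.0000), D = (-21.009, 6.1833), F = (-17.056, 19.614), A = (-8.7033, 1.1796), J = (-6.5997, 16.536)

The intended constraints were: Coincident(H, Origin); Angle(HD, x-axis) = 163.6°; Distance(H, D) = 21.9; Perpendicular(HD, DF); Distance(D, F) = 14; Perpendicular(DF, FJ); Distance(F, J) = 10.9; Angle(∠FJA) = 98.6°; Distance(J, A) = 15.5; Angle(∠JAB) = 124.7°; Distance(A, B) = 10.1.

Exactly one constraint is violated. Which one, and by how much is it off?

Distance(A, B) = 10.1 — off by 7.40.

H = (0.00, 0.00) ✓; HD at 163.6° ✓; |HD| = 21.90 ✓; ∠(HD, DF) = 90.00° ✓; |DF| = 14.00 ✓; ∠(DF, FJ) = 90.00° ✓; |FJ| = 10.90 ✓; ∠FJA = 98.60° ✓; |JA| = 15.50 ✓; ∠JAB = 124.7° ✓; |AB| = 17.50 ✗.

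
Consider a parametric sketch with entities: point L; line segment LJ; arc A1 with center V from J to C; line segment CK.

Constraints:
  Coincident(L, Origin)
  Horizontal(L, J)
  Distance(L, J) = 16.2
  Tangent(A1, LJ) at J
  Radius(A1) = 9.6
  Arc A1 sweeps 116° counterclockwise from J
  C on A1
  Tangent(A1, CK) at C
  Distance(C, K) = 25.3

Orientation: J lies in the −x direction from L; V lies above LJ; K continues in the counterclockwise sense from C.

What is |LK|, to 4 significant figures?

41.04

On A1, J sits at bearing -90° from V; a 116° counterclockwise sweep puts C at bearing 26°, so C = V + 9.6·(cos 26°, sin 26°) = (-7.572, 13.81). A1 meets CK tangentially, so VC is at right angles to CK, so CK runs along (−sin 26°, cos 26°); with |CK| = 25.3, K = (-18.66, 36.55). Then |LK| = |K − L| = 41.04.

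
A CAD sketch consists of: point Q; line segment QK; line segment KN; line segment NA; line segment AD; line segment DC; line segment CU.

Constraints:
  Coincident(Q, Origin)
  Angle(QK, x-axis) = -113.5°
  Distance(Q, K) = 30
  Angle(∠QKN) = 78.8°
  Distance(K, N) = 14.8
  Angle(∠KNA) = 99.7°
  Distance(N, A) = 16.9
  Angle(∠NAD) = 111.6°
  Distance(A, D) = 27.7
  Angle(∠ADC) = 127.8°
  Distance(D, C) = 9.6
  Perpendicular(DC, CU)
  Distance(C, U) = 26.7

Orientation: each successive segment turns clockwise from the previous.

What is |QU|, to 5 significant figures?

29.033

Q is at the origin; QK runs at -113.5° with length 30.0, so K = (-11.962, -27.512). ∠QKN = 78.8° gives KN at 145.30° from the x-axis; with |KN| = 14.8, N = (-24.130, -19.086). ∠KNA = 99.7° gives NA at 65.000° from the x-axis; with |NA| = 16.9, A = (-16.988, -3.7699). ∠NAD = 111.6° gives AD at -3.4000° from the x-axis; with |AD| = 27.7, D = (10.663, -5.4127). ∠ADC = 127.8° gives DC at -55.600° from the x-axis; with |DC| = 9.6, C = (16.087, -13.334). DC is perpendicular to CU, so CU runs at -145.60°; with |CU| = 26.7, U = (-5.9436, -28.418). Then |QU| = |U − Q| = 29.033.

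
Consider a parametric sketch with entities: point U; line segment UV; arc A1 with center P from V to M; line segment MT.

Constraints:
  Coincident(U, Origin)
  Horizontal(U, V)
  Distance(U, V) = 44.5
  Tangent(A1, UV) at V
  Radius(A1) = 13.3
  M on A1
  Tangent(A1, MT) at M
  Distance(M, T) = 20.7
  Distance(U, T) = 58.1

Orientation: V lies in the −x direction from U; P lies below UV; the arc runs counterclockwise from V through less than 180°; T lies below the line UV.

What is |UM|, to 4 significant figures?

59.28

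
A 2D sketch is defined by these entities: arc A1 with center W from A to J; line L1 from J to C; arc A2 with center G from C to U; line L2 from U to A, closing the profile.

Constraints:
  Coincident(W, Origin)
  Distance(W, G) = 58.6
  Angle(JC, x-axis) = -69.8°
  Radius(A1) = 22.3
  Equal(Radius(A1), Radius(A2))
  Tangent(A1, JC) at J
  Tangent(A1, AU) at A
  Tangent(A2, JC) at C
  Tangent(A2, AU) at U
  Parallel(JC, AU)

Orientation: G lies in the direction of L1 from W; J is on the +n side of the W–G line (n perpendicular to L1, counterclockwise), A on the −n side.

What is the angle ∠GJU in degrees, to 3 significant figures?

16.4°

The slot axis is L1's direction at -69.8°, so u = (cos -69.8°, sin -69.8°) = (0.345, -0.938) and n = (−sin -69.8°, cos -69.8°) = (0.938, 0.345). W is at the origin and G lies 58.6 along u from W, so G = 58.6·u = (20.2, -55.0). Tangency of A1 to both parallel lines with radius 22.3 puts J and A at W ± 22.3·n: J = (20.9, 7.70), A = (-20.9, -7.70). Equal radii place C and U the same way about G: C = G + 22.3·n = (41.2, -47.3), U = G − 22.3·n = (-0.694, -62.7). Then cos ∠GJU = JG·JU / (|JG||JU|), giving 16.4°.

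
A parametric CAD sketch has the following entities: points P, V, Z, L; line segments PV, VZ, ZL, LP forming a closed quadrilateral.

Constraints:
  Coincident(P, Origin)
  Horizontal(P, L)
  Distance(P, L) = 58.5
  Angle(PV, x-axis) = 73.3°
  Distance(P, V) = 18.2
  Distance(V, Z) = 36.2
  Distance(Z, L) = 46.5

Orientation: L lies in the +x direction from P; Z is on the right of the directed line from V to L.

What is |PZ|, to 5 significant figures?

23.145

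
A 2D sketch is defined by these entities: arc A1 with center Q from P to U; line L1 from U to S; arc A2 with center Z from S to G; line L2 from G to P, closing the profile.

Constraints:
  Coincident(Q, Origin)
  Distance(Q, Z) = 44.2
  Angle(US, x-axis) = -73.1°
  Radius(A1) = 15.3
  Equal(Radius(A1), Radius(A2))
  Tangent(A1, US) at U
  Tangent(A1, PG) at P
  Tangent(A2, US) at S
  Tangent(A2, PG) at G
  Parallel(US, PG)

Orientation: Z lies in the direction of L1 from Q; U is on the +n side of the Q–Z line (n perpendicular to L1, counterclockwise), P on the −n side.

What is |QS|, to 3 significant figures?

46.8

The slot axis is L1's direction at -73.1°, so u = (cos -73.1°, sin -73.1°) = (0.291, -0.957) and n = (−sin -73.1°, cos -73.1°) = (0.957, 0.291). Q is at the origin and Z lies 44.2 along u from Q, so Z = 44.2·u = (12.8, -42.3). Tangency of A1 to both parallel lines with radius 15.3 puts U and P at Q ± 15.3·n: U = (14.6, 4.45), P = (-14.6, -4.45). Equal radii place S and G the same way about Z: S = Z + 15.3·n = (27.5, -37.8), G = Z − 15.3·n = (-1.79, -46.7). Then |QS| = |S − Q| = 46.8.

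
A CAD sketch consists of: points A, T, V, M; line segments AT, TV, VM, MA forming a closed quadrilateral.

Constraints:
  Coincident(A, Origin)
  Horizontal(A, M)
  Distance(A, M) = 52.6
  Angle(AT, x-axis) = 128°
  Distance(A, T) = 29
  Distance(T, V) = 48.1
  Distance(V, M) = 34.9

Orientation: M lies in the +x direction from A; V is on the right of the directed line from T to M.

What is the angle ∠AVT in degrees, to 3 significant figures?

16.4°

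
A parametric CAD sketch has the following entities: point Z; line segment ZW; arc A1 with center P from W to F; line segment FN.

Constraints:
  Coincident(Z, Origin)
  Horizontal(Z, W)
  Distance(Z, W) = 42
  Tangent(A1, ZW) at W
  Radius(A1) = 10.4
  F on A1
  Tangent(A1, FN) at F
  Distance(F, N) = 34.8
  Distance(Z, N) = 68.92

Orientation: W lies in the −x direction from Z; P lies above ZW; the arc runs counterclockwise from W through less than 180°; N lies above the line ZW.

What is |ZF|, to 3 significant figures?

36.9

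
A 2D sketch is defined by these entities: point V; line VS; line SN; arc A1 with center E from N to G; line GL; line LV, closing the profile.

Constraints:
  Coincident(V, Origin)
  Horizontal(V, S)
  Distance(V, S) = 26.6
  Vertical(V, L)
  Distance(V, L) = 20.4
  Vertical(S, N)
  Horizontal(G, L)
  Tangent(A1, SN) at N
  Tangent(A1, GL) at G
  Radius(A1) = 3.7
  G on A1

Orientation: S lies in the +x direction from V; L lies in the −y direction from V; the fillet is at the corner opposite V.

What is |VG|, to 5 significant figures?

30.669

V is at the origin; VS is horizontal with |VS| = 26.6 and S on the +x side, so S = (26.600, 0.0000). VL is vertical with |VL| = 20.4 and L on the −y side, so L = (0.0000, -20.400). The virtual corner opposite V is at (26.600, -20.400). Tangency of A1 to SN means the radius EN is perpendicular to SN and tangency of A1 to GL means the radius EG is perpendicular to GL, with radius 3.7, so the center E sits 3.7 in from both sides at E = (22.900, -16.700). That places the tangent points at N = (26.600, -16.700) on SN and G = (22.900, -20.400) on GL. Then |VG| = |G − V| = 30.669.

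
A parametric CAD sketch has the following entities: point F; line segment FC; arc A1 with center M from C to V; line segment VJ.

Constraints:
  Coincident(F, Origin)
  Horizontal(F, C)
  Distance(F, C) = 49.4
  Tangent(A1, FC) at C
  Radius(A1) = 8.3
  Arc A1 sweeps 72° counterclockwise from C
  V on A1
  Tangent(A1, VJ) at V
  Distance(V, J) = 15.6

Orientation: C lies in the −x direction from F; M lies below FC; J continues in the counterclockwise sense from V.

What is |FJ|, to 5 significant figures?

65.432

F is at the origin; FC is horizontal with |FC| = 49.4 and C on the −x side, so C = (-49.400, 0.0000). Tangency of A1 to FC means the radius MC is perpendicular to FC, so M = C + (0, -8.3) = (-49.400, -8.3000). On A1, C sits at bearing 90° from M; a 72° counterclockwise sweep puts V at bearing 162°, so V = M + 8.3·(cos 162°, sin 162°) = (-57.294, -5.7352). Since A1 is tangent to VJ there, MV ⟂ VJ, so VJ runs along (−sin 162°, cos 162°); with |VJ| = 15.6, J = (-62.114, -20.572). Then |FJ| = |J − F| = 65.432.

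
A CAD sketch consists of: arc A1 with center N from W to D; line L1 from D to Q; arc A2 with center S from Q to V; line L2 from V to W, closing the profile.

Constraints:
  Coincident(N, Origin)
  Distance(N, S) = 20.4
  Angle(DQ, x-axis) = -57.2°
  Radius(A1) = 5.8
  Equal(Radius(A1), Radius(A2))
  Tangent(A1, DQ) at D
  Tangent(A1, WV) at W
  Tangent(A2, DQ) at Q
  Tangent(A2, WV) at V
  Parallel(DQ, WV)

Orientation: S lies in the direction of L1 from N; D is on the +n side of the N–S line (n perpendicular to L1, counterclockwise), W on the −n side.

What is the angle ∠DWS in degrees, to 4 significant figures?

74.13°

The slot axis is L1's direction at -57.2°, so u = (cos -57.2°, sin -57.2°) = (0.5417, -0.8406) and n = (−sin -57.2°, cos -57.2°) = (0.8406, 0.5417). N is at the origin and S lies 20.4 along u from N, so S = 20.4·u = (11.05, -17.15). Tangency of A1 to both parallel lines with radius 5.8 puts D and W at N ± 5.8·n: D = (4.875, 3.142), W = (-4.875, -3.142). Then cos ∠DWS = WD·WS / (|WD||WS|), giving 74.13°.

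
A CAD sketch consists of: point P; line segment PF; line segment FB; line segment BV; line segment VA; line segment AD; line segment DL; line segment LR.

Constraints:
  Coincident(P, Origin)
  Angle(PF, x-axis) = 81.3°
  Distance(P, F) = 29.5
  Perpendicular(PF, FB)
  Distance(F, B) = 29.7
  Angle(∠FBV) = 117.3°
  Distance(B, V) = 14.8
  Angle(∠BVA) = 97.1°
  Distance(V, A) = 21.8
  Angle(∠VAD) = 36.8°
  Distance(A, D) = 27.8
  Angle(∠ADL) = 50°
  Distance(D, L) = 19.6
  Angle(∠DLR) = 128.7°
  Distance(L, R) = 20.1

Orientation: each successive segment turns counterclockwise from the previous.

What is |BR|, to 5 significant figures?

34.806

P is at the origin; PF runs at 81.3° with length 29.5, so F = (4.4622, 29.161). The perpendicularity gives FB at right angles to PF, so FB runs at 171.30°; with |FB| = 29.7, B = (-24.896, 33.653). ∠FBV = 117.3° gives BV at -126.00° from the x-axis; with |BV| = 14.8, V = (-33.595, 21.680). ∠BVA = 97.1° gives VA at -43.100° from the x-axis; with |VA| = 21.8, A = (-17.678, 6.7842). ∠VAD = 36.8° gives AD at 100.10° from the x-axis; with |AD| = 27.8, D = (-22.553, 34.153). ∠ADL = 50.0° gives DL at -129.90° from the x-axis; with |DL| = 19.6, L = (-35.125, 19.117). ∠DLR = 128.7° gives LR at -78.600° from the x-axis; with |LR| = 20.1, R = (-31.152, -0.58650). Then |BR| = |R − B| = 34.806.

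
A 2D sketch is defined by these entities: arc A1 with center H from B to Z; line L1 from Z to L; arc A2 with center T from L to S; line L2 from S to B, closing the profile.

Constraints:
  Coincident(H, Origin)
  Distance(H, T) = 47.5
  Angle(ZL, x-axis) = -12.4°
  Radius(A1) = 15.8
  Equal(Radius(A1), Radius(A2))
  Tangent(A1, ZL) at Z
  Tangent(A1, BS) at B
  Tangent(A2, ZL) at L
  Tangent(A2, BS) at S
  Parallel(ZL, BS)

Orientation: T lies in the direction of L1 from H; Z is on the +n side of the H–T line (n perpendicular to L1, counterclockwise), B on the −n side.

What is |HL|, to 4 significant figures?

50.06

The slot axis is L1's direction at -12.4°, so u = (cos -12.4°, sin -12.4°) = (0.9767, -0.2147) and n = (−sin -12.4°, cos -12.4°) = (0.2147, 0.9767). H is at the origin and T lies 47.5 along u from H, so T = 47.5·u = (46.39, -10.20). Tangency of A1 to both parallel lines with radius 15.8 puts Z and B at H ± 15.8·n: Z = (3.393, 15.43), B = (-3.393, -15.43). Equal radii place L and S the same way about T: L = T + 15.8·n = (49.78, 5.231), S = T − 15.8·n = (43.00, -25.63). Then |HL| = |L − H| = 50.06.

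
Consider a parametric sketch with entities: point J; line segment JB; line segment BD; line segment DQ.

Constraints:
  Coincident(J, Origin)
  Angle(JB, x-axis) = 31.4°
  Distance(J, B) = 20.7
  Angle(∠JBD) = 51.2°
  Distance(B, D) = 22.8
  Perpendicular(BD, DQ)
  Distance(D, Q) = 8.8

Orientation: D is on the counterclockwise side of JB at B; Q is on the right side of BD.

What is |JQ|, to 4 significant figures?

26.80

∠JBD = 51.2°, so BD runs at 31.4° + (180° − 51.2°) = 160.2° from the x-axis; with |BD| = 22.8, D = B + 22.8·(cos 160.2°, sin 160.2°) = (-3.784, 18.51). The perpendicularity gives DQ at right angles to BD; with |DQ| = 8.8 on the right of BD, Q = D + 8.8·(0.3387, 0.9409) = (-0.8027, 26.79). Then |JQ| = |Q − J| = 26.80.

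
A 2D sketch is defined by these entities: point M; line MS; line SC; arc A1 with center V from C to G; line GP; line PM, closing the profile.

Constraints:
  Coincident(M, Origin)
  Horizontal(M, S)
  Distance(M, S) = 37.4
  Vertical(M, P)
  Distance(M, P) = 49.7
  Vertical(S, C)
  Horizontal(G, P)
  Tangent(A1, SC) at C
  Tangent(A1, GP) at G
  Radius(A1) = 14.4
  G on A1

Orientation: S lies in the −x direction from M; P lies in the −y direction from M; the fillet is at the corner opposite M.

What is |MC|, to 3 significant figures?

51.4

M is at the origin; M and S share the same y with |MS| = 37.4 and S on the −x side, so S = (-37.4, 0.00). M and P share the same x with |MP| = 49.7 and P on the −y side, so P = (0.00, -49.7). The virtual corner opposite M is at (-37.4, -49.7). A1 meets SC tangentially, so VC is at right angles to SC and since A1 is tangent to GP there, VG ⟂ GP, with radius 14.4, so the center V sits 14.4 in from both sides at V = (-23.0, -35.3). That places the tangent points at C = (-37.4, -35.3) on SC and G = (-23.0, -49.7) on GP. Then |MC| = |C − M| = 51.4.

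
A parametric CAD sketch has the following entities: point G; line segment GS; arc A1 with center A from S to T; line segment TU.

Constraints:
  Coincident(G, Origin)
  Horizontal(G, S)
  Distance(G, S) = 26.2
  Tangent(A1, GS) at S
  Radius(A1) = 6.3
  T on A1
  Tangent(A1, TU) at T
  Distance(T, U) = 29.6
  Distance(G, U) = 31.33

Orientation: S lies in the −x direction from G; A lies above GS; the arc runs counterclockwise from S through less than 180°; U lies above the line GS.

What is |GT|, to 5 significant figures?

20.822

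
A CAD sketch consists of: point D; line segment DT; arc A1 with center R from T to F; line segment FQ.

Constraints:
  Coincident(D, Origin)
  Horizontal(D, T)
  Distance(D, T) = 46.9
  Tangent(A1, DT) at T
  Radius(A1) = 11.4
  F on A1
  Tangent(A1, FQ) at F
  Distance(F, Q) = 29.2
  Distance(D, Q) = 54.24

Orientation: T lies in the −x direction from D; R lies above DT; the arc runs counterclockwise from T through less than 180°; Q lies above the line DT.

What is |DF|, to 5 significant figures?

37.325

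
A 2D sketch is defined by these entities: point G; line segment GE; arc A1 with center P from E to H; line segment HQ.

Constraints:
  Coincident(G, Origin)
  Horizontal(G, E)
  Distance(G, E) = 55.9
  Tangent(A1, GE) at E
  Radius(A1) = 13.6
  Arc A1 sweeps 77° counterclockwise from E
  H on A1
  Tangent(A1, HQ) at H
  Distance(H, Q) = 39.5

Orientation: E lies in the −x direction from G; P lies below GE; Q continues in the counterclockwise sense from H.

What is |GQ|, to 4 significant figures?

92.16

G is at the origin; G and E share the same y with |GE| = 55.9 and E on the −x side, so E = (-55.90, 0.000). Since A1 is tangent to GE there, PE ⟂ GE, so P = E + (0, -13.6) = (-55.90, -13.60). On A1, E sits at bearing 90° from P; a 77° counterclockwise sweep puts H at bearing 167°, so H = P + 13.6·(cos 167°, sin 167°) = (-69.15, -10.54). Tangency of A1 to HQ means the radius PH is perpendicular to HQ, so HQ runs along (−sin 167°, cos 167°); with |HQ| = 39.5, Q = (-78.04, -49.03). Then |GQ| = |Q − G| = 92.16.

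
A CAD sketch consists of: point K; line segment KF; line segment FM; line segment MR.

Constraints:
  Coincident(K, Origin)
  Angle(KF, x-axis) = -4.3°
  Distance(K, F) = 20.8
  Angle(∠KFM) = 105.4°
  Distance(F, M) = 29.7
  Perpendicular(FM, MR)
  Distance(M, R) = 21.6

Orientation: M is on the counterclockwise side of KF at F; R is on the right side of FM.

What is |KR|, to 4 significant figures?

54.55

∠KFM = 105.4°, so FM runs at -4.3° + (180° − 105.4°) = 70.30° from the x-axis; with |FM| = 29.7, M = F + 29.7·(cos 70.30°, sin 70.30°) = (30.75, 26.40). FM ⟂ MR; with |MR| = 21.6 on the right of FM, R = M + 21.6·(0.9415, -0.3371) = (51.09, 19.12). Then |KR| = |R − K| = 54.55.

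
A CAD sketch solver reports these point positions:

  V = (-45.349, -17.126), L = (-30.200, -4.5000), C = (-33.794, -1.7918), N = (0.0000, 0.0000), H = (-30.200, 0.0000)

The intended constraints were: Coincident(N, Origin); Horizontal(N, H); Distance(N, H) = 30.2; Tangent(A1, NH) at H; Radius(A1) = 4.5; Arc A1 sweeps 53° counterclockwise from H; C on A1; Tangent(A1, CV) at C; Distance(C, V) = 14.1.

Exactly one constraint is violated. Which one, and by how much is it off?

Distance(C, V) = 14.1 — off by 5.10.

N = (0.00, 0.00) ✓; N.y = 0.00, H.y = 0.00 ✓; |NH| = 30.20 ✓; ∠(LH, HN) = 90.00° ✓; |LH| = 4.500 ✓; bearing(L→C) − bearing(L→H) = 53.00° ✓; |LC| = 4.500 ✓; ∠(LC, CV) = 90.00° ✓; |CV| = 19.20 ✗.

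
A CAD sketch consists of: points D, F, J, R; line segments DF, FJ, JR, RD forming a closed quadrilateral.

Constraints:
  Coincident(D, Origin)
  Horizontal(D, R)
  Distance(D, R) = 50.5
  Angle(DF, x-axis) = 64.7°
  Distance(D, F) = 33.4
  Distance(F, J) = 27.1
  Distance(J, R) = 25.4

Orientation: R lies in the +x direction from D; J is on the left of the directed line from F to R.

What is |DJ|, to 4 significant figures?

46.74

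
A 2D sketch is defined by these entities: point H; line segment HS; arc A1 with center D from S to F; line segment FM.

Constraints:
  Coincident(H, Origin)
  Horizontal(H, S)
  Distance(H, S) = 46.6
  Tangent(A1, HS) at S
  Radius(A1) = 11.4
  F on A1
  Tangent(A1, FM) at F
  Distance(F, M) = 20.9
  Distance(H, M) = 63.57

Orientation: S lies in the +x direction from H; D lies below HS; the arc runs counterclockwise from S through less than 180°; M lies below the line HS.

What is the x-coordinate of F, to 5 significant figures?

38.646

H is at the origin; H and S share the same y with |HS| = 46.6 and S on the +x side, so S = (46.600, 0.0000). The tangent condition forces DS to be normal to HS, so D = S + (0, -11.4) = (46.600, -11.400). Since DF ⟂ FM (tangency), |DM| = √(11.4² + 20.9²) = 23.807 regardless of where F sits on A1. So M lies on both circle(H, 63.57) and circle(D, 23.807); the below-HS intersection is M = (53.619, -34.149). F is the foot of the tangent from M: F = (38.646, -19.567).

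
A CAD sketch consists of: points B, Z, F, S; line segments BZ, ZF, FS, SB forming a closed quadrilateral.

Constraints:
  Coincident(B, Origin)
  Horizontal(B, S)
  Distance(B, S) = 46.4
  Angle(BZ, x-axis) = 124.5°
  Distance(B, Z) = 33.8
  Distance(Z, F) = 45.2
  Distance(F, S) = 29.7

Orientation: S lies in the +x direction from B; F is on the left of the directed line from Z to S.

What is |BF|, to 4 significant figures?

33.18

B is at the origin; B and S share the same y with |BS| = 46.4 and S in +x, so S = (46.4, 0). BZ runs at 124.5° with |BZ| = 33.8, so Z = (-19.14, 27.86). F is determined by |ZF| = 45.2 and |FS| = 29.7 together: it lies at the intersection of circle(Z, 45.2) and circle(S, 29.7). With |ZS| = 71.22, the foot of the radical line on ZS is 43.76 from Z and the perpendicular offset is √(45.2² − 43.76²) = 11.32. Taking the left-of-ZS solution: F = (25.56, 21.16).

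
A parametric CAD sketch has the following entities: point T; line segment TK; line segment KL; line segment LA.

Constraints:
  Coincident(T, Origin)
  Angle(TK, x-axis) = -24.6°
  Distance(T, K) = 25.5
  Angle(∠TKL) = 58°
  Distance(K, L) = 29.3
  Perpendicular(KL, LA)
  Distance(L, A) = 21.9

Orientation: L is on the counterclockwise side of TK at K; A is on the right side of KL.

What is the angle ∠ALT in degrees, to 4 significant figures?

143.9°

T is at the origin; TK runs at -24.6° with length 25.5, so K = 25.5·(cos -24.6°, sin -24.6°) = (23.19, -10.62). ∠TKL = 58.0°, so KL runs at -24.6° + (180° − 58.0°) = 97.40° from the x-axis; with |KL| = 29.3, L = K + 29.3·(cos 97.40°, sin 97.40°) = (19.41, 18.44). The perpendicularity gives LA at right angles to KL; with |LA| = 21.9 on the right of KL, A = L + 21.9·(0.9917, 0.1288) = (41.13, 21.26). Then cos ∠ALT = LA·LT / (|LA||LT|), giving 143.9°.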